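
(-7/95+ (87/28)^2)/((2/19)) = 713567/7840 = 91.02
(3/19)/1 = 3/19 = 0.16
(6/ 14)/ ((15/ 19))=19/ 35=0.54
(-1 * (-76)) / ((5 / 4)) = 304 / 5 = 60.80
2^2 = 4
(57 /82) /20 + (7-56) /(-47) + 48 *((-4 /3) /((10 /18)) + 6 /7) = -39376999 /539560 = -72.98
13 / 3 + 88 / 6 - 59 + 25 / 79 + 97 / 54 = -37.89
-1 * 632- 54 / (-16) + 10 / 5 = -5013 / 8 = -626.62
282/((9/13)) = 1222/3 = 407.33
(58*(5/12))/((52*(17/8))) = 145/663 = 0.22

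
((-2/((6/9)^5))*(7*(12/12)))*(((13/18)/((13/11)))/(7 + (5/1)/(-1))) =-2079/64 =-32.48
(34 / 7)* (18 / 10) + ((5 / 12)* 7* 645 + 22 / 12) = 794567 / 420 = 1891.83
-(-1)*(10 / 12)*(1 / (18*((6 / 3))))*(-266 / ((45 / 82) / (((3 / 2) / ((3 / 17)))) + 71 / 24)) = -927010 / 455103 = -2.04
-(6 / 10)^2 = -9 / 25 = -0.36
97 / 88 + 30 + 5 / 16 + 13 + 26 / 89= 44.71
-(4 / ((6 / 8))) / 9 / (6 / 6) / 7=-0.08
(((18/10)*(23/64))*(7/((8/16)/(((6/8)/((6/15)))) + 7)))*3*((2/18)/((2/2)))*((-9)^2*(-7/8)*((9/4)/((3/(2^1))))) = -2464749/111616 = -22.08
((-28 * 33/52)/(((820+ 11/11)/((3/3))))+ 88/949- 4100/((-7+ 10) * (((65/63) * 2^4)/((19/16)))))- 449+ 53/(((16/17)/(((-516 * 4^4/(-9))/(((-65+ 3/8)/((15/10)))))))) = -508671817135411/25779820352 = -19731.39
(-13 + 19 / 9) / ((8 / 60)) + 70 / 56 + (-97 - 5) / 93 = -30323 / 372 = -81.51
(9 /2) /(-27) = -1 /6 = -0.17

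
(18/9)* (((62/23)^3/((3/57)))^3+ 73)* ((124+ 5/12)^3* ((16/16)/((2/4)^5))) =309005384020691938110137414819/48631121859501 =6354066536104841.10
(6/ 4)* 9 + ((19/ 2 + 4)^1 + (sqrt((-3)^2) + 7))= 37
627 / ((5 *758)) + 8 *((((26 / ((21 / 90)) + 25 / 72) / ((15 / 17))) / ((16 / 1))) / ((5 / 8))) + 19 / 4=152228513 / 1432620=106.26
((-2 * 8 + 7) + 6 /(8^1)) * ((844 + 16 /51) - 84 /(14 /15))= -211585 /34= -6223.09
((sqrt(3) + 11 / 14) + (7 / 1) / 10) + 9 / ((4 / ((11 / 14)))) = sqrt(3) + 911 / 280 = 4.99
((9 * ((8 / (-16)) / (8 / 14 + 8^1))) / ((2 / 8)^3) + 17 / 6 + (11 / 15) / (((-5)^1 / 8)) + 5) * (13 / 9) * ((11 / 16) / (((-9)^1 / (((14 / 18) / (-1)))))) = -449449 / 194400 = -2.31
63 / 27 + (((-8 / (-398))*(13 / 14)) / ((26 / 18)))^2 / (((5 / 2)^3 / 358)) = 1700676683 / 727668375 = 2.34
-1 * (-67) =67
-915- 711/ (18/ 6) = -1152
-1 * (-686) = 686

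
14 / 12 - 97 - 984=-6479 / 6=-1079.83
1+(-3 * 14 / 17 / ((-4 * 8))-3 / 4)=89 / 272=0.33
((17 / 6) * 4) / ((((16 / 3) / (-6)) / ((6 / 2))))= -153 / 4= -38.25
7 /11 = 0.64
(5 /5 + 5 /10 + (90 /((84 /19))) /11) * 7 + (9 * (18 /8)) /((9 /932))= 23325 /11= 2120.45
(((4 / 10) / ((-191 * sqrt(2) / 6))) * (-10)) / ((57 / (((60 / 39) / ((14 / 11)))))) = 440 * sqrt(2) / 330239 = 0.00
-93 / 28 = -3.32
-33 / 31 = -1.06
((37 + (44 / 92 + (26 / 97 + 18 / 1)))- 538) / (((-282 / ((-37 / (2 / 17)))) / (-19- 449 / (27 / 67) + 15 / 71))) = 122486030691521 / 201010869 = 609350.29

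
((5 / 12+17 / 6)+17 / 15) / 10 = 263 / 600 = 0.44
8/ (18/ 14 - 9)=-1.04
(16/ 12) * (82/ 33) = 328/ 99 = 3.31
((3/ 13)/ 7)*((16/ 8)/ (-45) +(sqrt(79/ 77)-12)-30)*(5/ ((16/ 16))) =-1892/ 273 +15*sqrt(6083)/ 7007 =-6.76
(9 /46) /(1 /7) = 1.37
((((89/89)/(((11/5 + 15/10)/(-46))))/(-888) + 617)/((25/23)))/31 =116567519/6365850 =18.31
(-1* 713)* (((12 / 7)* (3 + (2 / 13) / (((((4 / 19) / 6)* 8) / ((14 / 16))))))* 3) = -18577215 / 1456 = -12759.08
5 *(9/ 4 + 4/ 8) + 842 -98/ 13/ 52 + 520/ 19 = 11340911/ 12844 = 882.97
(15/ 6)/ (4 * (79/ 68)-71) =-85/ 2256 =-0.04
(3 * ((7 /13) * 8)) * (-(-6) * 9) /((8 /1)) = 1134 /13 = 87.23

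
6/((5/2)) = 12/5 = 2.40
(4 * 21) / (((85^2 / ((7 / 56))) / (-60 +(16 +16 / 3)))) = -0.06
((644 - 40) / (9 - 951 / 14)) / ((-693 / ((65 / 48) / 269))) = 1963 / 26364690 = 0.00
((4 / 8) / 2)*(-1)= -0.25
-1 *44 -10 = -54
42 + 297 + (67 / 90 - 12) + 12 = 339.74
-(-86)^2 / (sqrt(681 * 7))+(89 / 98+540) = 53009 / 98 - 7396 * sqrt(4767) / 4767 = 433.79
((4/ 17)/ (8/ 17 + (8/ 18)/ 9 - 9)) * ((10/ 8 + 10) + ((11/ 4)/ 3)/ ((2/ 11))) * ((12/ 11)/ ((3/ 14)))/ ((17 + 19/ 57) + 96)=-13041/ 642235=-0.02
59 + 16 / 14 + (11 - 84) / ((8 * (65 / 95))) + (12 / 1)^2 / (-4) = 7867 / 728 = 10.81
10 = 10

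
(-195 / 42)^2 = 4225 / 196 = 21.56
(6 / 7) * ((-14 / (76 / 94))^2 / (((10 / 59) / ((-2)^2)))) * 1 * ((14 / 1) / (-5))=-153269256 / 9025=-16982.74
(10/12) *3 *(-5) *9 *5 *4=-2250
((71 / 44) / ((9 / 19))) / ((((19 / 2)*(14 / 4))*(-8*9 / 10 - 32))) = -355 / 135828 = -0.00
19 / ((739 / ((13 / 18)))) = 247 / 13302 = 0.02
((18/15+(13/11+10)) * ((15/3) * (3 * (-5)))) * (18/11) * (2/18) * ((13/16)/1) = -137.18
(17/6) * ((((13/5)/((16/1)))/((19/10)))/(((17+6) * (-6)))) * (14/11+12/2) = -1105/86526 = -0.01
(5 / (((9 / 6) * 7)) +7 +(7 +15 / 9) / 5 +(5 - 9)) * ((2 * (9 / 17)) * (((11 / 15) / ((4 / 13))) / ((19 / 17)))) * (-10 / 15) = -78221 / 9975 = -7.84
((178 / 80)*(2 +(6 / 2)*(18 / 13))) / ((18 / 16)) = 1424 / 117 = 12.17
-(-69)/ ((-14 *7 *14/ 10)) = -345/ 686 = -0.50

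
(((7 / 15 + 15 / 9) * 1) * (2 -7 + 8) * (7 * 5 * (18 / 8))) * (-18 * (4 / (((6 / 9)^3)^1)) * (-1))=122472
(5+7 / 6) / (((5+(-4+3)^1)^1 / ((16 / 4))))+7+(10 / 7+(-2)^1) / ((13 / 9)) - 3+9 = 10249 / 546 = 18.77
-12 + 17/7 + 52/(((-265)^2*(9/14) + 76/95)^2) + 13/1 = 239681856649864/69907207669327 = 3.43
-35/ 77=-5/ 11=-0.45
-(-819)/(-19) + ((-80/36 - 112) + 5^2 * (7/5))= -20918/171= -122.33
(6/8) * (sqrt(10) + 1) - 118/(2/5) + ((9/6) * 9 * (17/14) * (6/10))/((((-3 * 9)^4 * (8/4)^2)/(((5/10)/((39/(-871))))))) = -6486730619/22044960 + 3 * sqrt(10)/4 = -291.88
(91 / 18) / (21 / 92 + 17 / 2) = 4186 / 7227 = 0.58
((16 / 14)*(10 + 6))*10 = 1280 / 7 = 182.86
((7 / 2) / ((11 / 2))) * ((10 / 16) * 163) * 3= 194.49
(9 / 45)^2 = 1 / 25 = 0.04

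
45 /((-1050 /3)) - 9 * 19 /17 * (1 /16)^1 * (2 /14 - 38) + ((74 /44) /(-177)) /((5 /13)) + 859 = 467435527 /529584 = 882.65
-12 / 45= -4 / 15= -0.27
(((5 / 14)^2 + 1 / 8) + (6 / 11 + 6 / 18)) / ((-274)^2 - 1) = 2927 / 194234040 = 0.00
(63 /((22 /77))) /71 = 441 /142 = 3.11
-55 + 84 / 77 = -593 / 11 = -53.91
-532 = -532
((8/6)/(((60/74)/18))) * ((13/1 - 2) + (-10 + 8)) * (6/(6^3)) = 37/5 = 7.40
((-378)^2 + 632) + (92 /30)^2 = 32293216 /225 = 143525.40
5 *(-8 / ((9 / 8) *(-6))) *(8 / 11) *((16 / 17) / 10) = 2048 / 5049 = 0.41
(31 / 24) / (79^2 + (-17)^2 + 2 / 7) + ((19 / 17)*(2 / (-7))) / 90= -6560879 / 1958302080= -0.00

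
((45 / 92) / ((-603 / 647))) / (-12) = 3235 / 73968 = 0.04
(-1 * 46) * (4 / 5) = -184 / 5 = -36.80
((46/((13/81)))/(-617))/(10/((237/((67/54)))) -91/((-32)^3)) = -781276741632/92719463369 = -8.43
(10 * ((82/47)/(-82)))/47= -10/2209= -0.00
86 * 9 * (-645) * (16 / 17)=-7987680 / 17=-469863.53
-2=-2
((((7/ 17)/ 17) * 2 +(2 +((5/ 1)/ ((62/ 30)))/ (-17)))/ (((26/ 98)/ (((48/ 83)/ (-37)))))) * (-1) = 40165104/ 357670157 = 0.11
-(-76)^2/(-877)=6.59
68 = 68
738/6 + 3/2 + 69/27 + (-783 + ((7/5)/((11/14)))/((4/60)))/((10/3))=-49414/495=-99.83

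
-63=-63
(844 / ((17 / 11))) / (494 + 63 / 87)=269236 / 243899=1.10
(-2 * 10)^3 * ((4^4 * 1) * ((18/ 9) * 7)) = -28672000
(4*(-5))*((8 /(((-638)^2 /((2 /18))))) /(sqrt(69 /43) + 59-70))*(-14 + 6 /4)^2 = 0.00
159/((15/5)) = 53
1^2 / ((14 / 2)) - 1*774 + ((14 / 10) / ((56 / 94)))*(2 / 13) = -703881 / 910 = -773.50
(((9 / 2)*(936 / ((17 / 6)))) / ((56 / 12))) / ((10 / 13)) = 246402 / 595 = 414.12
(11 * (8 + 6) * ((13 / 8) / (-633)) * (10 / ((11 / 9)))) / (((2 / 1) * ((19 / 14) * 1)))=-9555 / 8018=-1.19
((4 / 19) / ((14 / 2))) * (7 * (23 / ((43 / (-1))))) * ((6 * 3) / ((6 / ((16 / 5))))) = -4416 / 4085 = -1.08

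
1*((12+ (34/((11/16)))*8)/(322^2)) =1121/285131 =0.00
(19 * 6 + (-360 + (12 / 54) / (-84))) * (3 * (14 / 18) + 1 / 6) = -464945 / 756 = -615.01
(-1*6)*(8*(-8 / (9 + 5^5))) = 192 / 1567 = 0.12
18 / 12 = 3 / 2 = 1.50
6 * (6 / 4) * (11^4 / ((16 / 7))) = 922383 / 16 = 57648.94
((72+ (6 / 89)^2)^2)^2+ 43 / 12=1269816587260210932455275 / 47239065668424972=26880645.70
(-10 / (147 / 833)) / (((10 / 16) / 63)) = -5712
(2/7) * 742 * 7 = 1484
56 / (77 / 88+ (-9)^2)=448 / 655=0.68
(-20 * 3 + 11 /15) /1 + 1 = -874 /15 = -58.27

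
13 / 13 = 1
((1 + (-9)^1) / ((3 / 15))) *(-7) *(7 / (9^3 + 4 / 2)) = 1960 / 731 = 2.68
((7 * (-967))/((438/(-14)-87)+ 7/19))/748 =900277/11730884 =0.08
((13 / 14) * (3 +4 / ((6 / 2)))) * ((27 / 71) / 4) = 1521 / 3976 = 0.38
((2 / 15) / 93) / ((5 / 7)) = 14 / 6975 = 0.00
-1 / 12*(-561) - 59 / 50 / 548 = 1280891 / 27400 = 46.75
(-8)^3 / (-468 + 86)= 256 / 191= 1.34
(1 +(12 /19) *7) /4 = 103 /76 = 1.36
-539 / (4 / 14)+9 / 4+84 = -7201 / 4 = -1800.25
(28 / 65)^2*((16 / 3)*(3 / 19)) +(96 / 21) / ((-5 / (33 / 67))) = -11070944 / 37648975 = -0.29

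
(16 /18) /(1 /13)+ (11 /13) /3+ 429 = 51578 /117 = 440.84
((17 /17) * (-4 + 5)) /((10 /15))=3 /2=1.50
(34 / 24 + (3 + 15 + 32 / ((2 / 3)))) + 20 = 1049 / 12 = 87.42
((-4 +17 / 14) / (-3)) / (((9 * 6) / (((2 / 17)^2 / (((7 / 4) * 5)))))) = 0.00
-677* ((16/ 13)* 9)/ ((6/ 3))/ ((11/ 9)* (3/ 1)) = -146232/ 143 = -1022.60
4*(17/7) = 68/7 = 9.71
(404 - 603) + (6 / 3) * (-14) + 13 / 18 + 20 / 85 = -69169 / 306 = -226.04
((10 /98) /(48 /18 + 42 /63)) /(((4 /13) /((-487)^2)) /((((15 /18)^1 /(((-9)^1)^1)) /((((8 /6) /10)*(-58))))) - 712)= -231239775 /5378328028304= -0.00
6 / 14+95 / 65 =172 / 91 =1.89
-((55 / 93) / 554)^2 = -3025 / 2654516484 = -0.00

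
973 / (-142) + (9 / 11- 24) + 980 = 1483847 / 1562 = 949.97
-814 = -814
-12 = -12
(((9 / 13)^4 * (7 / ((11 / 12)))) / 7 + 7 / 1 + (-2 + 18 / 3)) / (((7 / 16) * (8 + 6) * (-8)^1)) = -3534613 / 15394379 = -0.23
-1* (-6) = 6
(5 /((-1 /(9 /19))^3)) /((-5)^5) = 729 /4286875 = 0.00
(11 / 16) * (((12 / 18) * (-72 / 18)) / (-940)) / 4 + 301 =6790571 / 22560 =301.00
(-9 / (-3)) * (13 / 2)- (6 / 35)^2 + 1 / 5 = 48193 / 2450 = 19.67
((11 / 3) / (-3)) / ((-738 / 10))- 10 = -33155 / 3321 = -9.98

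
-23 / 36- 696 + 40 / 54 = -75157 / 108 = -695.90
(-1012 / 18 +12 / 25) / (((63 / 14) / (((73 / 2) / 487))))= -915566 / 986175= -0.93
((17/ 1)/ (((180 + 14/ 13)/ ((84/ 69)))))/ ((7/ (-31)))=-0.51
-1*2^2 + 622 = 618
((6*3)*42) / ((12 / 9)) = 567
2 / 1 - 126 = -124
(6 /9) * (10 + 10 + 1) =14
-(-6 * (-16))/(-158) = 48/79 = 0.61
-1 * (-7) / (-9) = -7 / 9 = -0.78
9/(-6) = -3/2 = -1.50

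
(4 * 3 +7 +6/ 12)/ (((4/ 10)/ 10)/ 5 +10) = 1625/ 834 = 1.95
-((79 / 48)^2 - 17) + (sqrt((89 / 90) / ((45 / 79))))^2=8308543 / 518400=16.03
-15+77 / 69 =-958 / 69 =-13.88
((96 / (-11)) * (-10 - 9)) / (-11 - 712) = -0.23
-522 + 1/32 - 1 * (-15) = -506.97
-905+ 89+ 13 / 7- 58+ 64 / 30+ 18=-89461 / 105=-852.01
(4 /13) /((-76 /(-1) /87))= 87 /247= 0.35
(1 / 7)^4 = 0.00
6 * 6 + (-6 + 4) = 34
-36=-36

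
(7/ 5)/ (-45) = -7/ 225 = -0.03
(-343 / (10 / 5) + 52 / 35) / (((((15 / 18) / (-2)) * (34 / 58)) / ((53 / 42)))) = 18291837 / 20825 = 878.36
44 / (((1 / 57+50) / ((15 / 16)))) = 9405 / 11404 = 0.82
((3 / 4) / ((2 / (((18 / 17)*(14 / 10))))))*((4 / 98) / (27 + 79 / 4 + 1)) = 54 / 113645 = 0.00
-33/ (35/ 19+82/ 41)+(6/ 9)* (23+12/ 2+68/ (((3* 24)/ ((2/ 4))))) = 11.06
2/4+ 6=6.50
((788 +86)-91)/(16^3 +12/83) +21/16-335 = -333.50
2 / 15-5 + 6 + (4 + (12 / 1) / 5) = 113 / 15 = 7.53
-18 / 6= -3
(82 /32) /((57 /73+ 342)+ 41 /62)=92783 /12435352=0.01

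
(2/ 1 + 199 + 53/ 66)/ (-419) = -13319/ 27654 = -0.48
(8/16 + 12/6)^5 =3125/32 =97.66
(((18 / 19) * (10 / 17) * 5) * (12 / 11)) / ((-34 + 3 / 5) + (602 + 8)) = 18000 / 3414433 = 0.01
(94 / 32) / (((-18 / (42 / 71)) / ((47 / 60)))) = -15463 / 204480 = -0.08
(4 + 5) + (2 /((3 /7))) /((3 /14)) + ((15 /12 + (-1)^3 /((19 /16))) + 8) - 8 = 21331 /684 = 31.19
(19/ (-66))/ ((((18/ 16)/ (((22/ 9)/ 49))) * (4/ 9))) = -38/ 1323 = -0.03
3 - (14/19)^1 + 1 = 62/19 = 3.26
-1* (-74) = 74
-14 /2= -7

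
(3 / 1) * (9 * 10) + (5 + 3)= 278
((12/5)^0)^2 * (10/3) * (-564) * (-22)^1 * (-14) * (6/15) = -231616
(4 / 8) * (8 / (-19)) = -4 / 19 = -0.21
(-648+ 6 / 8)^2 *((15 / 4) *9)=904894335 / 64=14138973.98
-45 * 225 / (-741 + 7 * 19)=10125 / 608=16.65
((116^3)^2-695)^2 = 5936027038444735593938641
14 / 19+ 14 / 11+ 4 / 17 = 7976 / 3553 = 2.24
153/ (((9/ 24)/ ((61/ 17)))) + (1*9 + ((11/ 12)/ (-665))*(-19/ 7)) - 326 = 3372191/ 2940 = 1147.00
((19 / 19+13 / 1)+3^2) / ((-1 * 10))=-23 / 10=-2.30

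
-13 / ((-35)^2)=-13 / 1225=-0.01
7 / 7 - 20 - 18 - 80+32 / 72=-1049 / 9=-116.56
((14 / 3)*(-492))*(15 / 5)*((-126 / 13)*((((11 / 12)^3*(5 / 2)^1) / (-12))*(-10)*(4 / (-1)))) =-66849475 / 156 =-428522.28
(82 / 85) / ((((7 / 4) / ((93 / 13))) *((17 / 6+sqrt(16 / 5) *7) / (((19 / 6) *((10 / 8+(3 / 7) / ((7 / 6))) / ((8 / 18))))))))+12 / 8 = 75765696 / 119407561+2480295492 *sqrt(5) / 1449948955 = 4.46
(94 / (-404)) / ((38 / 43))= -2021 / 7676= -0.26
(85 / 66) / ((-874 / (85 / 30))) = -1445 / 346104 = -0.00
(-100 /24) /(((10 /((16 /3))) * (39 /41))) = -820 /351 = -2.34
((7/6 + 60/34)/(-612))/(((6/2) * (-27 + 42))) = -299/2809080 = -0.00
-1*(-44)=44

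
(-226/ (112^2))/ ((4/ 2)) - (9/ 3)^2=-113009/ 12544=-9.01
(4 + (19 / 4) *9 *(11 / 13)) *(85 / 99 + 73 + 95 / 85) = 263600465 / 87516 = 3012.03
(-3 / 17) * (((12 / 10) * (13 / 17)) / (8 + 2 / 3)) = -27 / 1445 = -0.02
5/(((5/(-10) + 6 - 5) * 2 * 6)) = 5/6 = 0.83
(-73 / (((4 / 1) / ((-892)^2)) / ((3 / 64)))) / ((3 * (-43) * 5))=3630217 / 3440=1055.30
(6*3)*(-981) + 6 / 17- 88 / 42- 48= -17707.74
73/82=0.89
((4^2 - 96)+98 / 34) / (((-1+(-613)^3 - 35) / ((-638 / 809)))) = -836418 / 3167954493049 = -0.00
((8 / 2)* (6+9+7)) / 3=29.33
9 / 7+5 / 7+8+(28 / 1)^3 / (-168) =-120.67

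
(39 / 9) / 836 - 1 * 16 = -40115 / 2508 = -15.99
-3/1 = -3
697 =697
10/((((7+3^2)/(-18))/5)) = -225/4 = -56.25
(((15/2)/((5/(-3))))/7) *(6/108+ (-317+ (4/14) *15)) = 39395/196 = 200.99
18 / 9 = 2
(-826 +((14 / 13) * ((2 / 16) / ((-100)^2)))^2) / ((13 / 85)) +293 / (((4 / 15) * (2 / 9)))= -456.39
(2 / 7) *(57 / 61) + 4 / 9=2734 / 3843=0.71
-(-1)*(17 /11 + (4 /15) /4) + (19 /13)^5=507320273 /61263345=8.28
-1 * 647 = -647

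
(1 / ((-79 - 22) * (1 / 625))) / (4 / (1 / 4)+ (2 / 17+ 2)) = -10625 / 31108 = -0.34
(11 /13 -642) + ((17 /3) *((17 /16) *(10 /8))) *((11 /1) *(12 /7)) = -726885 /1456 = -499.23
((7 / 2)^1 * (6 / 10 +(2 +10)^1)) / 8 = 441 / 80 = 5.51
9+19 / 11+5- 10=63 / 11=5.73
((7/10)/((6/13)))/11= 91/660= 0.14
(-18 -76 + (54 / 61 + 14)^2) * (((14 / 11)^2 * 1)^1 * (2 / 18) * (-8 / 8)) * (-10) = 310130800 / 1350723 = 229.60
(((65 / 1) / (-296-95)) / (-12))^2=4225 / 22014864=0.00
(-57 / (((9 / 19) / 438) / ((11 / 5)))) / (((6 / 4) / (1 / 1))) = -1159532 / 15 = -77302.13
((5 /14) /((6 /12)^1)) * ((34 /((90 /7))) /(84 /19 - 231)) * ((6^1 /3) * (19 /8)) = -6137 /154980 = -0.04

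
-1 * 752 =-752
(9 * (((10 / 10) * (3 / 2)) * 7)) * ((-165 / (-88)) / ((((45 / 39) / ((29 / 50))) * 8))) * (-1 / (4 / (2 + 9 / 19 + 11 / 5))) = -7909083 / 608000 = -13.01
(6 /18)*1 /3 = 1 /9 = 0.11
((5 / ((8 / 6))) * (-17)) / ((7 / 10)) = -1275 / 14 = -91.07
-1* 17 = -17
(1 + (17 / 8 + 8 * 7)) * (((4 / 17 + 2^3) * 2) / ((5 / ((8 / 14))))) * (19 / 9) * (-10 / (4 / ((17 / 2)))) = -44935 / 9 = -4992.78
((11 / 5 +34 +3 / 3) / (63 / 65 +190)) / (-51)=-806 / 211021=-0.00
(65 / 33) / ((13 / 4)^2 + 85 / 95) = 19760 / 114939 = 0.17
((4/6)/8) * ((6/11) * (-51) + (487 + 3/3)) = 2531/66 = 38.35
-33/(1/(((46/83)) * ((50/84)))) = -6325/581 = -10.89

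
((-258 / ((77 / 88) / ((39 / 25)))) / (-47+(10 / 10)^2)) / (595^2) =40248 / 1424950625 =0.00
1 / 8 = 0.12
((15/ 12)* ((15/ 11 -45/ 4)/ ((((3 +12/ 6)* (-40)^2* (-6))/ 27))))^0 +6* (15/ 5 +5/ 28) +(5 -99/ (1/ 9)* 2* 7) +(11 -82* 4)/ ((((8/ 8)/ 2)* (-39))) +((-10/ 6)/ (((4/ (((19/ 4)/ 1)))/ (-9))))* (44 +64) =-11475743/ 1092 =-10508.92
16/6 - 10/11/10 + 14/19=2077/627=3.31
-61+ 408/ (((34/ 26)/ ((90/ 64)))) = 1511/ 4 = 377.75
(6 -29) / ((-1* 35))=23 / 35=0.66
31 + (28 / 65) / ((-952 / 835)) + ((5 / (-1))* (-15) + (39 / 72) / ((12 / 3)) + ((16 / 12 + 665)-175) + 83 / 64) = 8463597 / 14144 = 598.39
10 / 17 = 0.59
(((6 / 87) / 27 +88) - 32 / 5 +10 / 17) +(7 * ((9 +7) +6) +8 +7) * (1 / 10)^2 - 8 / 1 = 101004919 / 1331100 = 75.88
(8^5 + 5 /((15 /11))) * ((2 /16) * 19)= 1867985 /24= 77832.71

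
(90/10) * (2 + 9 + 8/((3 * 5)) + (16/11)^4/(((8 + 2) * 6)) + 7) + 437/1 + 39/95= 841327288/1390895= 604.88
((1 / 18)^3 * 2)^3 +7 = 173564379073 / 24794911296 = 7.00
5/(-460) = -1/92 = -0.01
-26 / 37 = -0.70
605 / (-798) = -605 / 798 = -0.76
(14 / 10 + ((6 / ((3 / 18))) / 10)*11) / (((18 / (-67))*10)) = -15.26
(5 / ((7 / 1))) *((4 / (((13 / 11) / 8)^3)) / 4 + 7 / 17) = 58002015 / 261443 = 221.85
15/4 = 3.75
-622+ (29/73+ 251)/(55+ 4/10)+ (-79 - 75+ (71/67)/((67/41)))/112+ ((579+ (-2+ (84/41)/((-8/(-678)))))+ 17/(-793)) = 43559338044674385/330542495292464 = 131.78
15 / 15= 1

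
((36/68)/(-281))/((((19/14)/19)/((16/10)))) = -1008/23885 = -0.04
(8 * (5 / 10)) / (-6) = -2 / 3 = -0.67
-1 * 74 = -74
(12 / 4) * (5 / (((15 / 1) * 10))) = 1 / 10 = 0.10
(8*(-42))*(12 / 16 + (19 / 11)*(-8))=48300 / 11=4390.91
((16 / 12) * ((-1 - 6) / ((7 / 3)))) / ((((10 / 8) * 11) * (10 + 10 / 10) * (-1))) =16 / 605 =0.03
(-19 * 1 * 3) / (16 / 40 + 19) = -285 / 97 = -2.94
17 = 17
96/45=32/15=2.13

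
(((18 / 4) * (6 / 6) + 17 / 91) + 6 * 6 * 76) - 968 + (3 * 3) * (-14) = 299697 / 182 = 1646.69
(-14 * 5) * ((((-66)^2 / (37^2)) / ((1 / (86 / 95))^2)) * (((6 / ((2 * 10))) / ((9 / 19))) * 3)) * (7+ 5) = -2706225984 / 650275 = -4161.66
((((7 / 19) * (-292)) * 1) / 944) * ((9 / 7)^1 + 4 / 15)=-11899 / 67260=-0.18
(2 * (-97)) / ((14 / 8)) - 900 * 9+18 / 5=-287254 / 35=-8207.26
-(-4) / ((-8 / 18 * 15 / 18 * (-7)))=54 / 35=1.54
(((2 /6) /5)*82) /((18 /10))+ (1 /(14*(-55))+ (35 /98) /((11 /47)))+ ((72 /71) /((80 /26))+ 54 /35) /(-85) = 4.54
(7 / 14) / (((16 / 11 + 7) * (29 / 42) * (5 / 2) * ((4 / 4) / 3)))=462 / 4495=0.10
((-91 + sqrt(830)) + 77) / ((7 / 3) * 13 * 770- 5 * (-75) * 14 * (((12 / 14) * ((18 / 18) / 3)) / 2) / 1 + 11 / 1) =-42 / 72353 + 3 * sqrt(830) / 72353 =0.00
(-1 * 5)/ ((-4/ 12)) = 15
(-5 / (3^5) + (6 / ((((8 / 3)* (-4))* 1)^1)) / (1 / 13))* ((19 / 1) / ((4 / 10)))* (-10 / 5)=2708545 / 3888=696.64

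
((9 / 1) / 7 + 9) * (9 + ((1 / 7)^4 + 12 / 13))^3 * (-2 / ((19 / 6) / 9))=-231076907469606290688 / 4044437961419401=-57134.49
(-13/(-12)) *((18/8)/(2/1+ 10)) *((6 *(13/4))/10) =507/1280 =0.40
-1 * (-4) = 4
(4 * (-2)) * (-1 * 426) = 3408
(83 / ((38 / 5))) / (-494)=-415 / 18772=-0.02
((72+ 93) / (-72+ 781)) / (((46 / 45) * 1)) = 7425 / 32614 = 0.23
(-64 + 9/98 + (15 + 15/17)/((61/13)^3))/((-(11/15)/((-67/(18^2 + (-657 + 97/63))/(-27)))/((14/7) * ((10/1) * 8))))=-323057403175400/3102210384889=-104.14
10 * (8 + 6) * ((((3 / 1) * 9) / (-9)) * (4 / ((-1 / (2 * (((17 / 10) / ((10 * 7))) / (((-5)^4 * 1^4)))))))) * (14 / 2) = 2856 / 3125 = 0.91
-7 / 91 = -1 / 13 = -0.08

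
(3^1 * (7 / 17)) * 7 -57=-822 / 17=-48.35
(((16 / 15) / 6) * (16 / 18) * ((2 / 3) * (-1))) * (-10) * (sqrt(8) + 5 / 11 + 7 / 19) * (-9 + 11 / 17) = -72704 * sqrt(2) / 4131- 6252544 / 863379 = -32.13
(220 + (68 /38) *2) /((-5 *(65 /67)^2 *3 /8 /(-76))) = 203405568 /21125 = 9628.67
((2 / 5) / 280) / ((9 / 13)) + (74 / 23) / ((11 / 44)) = 1865099 / 144900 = 12.87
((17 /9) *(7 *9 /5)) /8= 119 /40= 2.98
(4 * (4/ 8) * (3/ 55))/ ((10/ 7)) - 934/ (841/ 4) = -1009739/ 231275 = -4.37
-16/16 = -1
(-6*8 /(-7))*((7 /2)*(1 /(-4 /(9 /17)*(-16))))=27 /136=0.20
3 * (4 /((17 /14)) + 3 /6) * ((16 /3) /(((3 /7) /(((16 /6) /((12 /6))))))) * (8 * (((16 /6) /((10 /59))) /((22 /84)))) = 254593024 /2805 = 90764.00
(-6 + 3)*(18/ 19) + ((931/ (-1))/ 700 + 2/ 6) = -21881/ 5700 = -3.84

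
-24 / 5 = -4.80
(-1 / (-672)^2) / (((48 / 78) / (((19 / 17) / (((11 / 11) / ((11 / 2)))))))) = -2717 / 122830848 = -0.00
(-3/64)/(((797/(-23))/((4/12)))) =23/51008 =0.00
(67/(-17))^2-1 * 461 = -445.47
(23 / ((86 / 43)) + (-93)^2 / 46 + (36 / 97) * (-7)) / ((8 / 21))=9226077 / 17848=516.92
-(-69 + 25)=44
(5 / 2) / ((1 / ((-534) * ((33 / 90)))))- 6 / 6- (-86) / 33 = -32201 / 66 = -487.89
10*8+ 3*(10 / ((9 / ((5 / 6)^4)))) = 158645 / 1944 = 81.61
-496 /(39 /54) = -8928 /13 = -686.77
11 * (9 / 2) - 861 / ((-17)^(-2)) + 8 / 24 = -1492675 / 6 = -248779.17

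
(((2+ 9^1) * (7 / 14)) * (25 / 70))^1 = 55 / 28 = 1.96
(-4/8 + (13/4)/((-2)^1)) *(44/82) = -187/164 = -1.14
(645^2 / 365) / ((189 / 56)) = 73960 / 219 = 337.72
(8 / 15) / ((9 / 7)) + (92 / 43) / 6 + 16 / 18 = 9638 / 5805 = 1.66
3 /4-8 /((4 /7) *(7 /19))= -149 /4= -37.25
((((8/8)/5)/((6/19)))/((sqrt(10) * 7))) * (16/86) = 38 * sqrt(10)/22575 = 0.01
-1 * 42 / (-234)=7 / 39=0.18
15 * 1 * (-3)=-45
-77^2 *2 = -11858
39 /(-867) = -13 /289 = -0.04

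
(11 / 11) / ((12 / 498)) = 83 / 2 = 41.50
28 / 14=2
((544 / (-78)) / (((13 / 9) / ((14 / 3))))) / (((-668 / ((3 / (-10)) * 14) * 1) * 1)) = -19992 / 141115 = -0.14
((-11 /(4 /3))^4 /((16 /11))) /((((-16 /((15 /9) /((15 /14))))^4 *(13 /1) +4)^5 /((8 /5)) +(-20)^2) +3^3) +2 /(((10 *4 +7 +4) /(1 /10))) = 13324973346274542505380086716500909899339727317 /3397868203300008338804237553362015863379011522560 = 0.00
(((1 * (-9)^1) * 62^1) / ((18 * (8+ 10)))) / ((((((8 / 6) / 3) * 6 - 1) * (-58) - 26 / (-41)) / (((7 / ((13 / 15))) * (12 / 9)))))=44485 / 230334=0.19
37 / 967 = 0.04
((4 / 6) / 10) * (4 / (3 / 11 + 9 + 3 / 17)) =0.03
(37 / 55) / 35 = 37 / 1925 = 0.02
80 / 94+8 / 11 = 816 / 517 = 1.58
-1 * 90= -90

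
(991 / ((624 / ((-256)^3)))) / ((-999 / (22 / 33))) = 2078277632 / 116883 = 17780.84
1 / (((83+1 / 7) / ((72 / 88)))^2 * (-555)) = -147 / 842481860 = -0.00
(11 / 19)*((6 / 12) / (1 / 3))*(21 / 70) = 99 / 380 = 0.26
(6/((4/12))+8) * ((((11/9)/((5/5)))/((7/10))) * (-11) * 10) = -314600/63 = -4993.65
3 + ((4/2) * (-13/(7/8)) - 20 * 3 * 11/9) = -2101/21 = -100.05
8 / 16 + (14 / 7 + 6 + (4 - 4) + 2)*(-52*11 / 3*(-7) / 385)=211 / 6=35.17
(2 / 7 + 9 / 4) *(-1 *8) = -142 / 7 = -20.29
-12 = -12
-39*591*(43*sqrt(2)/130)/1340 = -76239*sqrt(2)/13400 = -8.05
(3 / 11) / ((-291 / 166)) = -166 / 1067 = -0.16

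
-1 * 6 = -6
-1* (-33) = 33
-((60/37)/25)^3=-1728/6331625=-0.00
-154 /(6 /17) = -1309 /3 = -436.33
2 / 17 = 0.12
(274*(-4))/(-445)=1096/445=2.46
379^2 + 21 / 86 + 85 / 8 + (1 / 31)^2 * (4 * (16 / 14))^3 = 16288741538581 / 113390312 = 143651.97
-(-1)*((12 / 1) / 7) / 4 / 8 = 3 / 56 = 0.05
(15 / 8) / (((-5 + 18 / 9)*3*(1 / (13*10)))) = -325 / 12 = -27.08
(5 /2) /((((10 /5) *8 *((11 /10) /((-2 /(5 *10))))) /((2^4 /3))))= -1 /33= -0.03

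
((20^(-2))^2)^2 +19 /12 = 121600000003 /76800000000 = 1.58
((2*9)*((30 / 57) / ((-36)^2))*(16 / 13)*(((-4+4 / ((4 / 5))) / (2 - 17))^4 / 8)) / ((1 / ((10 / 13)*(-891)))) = -0.00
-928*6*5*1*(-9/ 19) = 250560/ 19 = 13187.37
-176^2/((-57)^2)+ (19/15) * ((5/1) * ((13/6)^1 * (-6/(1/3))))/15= -422381/16245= -26.00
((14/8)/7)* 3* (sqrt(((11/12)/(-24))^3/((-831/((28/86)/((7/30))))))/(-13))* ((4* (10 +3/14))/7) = -121* sqrt(1310210)/1344704256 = -0.00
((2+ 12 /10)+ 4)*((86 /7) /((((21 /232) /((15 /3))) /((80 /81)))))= 6384640 /1323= 4825.88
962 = 962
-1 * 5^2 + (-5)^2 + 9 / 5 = 9 / 5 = 1.80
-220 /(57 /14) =-3080 /57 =-54.04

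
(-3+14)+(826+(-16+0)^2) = 1093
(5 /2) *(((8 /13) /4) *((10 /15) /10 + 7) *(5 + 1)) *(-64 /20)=-3392 /65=-52.18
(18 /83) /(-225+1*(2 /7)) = -126 /130559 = -0.00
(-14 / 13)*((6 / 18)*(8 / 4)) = -28 / 39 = -0.72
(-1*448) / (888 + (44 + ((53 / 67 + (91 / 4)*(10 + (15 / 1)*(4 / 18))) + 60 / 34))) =-1530816 / 4229867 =-0.36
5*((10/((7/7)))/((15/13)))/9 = 130/27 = 4.81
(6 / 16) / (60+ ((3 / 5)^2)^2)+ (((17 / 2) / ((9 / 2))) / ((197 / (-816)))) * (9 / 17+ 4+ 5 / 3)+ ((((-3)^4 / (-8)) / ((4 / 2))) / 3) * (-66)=5588391527 / 88841484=62.90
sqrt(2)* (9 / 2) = 9* sqrt(2) / 2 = 6.36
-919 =-919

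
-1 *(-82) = 82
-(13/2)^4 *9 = -16065.56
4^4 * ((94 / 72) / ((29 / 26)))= 78208 / 261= 299.65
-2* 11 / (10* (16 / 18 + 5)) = -99 / 265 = -0.37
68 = 68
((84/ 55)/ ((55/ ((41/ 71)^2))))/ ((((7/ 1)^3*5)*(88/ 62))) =156333/ 41096122375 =0.00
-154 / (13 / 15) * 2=-4620 / 13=-355.38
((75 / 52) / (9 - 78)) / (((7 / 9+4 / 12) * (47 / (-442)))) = 0.18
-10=-10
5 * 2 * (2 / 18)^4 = 0.00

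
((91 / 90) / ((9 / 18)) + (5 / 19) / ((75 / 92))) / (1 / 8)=3208 / 171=18.76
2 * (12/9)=2.67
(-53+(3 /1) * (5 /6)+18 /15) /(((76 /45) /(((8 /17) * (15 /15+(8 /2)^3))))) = -892.89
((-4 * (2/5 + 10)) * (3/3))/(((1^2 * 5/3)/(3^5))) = -151632/25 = -6065.28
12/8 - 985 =-1967/2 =-983.50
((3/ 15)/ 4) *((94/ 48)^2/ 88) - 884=-896161631/ 1013760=-884.00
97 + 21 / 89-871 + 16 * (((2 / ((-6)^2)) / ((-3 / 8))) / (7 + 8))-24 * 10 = -1013.92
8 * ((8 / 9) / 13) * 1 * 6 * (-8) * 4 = -4096 / 39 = -105.03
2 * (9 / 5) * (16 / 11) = 288 / 55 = 5.24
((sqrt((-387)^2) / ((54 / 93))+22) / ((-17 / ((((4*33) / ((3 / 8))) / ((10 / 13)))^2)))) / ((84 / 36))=-636045696 / 175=-3634546.83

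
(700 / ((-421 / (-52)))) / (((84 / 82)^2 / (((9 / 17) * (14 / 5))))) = 874120 / 7157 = 122.13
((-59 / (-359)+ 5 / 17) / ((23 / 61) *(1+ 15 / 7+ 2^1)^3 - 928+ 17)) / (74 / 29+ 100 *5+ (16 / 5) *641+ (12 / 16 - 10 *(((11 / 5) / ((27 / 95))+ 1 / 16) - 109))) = -366710558256 / 2452510165340479421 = -0.00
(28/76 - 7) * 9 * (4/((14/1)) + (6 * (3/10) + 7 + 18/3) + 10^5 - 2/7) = -567083916/95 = -5969304.38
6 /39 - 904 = -11750 /13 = -903.85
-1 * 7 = -7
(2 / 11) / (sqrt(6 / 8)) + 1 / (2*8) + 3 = 4*sqrt(3) / 33 + 49 / 16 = 3.27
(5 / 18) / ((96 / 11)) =55 / 1728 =0.03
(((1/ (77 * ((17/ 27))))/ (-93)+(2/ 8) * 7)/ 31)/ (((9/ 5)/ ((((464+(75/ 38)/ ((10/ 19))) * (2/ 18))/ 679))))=2656979035/ 1106974992816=0.00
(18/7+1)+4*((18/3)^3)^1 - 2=6059/7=865.57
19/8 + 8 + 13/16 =179/16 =11.19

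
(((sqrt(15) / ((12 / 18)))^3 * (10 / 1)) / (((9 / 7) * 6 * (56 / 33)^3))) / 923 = 2695275 * sqrt(15) / 185249792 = 0.06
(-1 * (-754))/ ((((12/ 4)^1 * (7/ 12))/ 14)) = 6032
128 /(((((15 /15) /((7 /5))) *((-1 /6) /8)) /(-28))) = 1204224 /5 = 240844.80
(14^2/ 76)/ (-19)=-49/ 361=-0.14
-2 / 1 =-2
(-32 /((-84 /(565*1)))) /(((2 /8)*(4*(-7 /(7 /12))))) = -17.94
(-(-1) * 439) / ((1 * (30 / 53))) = 23267 / 30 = 775.57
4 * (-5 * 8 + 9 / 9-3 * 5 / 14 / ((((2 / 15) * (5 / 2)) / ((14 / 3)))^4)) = -164796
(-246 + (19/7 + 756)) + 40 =3869/7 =552.71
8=8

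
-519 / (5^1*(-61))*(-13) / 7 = -6747 / 2135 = -3.16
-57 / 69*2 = -1.65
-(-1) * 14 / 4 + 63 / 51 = 161 / 34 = 4.74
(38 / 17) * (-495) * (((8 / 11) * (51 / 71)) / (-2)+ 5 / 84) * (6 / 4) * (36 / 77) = 101812545 / 650573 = 156.50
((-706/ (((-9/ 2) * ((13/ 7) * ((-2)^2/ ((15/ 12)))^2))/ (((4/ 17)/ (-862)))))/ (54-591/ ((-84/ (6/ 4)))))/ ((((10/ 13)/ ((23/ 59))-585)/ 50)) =1989155/ 664900499394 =0.00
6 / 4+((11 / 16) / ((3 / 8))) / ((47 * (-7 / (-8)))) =3049 / 1974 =1.54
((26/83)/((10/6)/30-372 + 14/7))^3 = -102503232/168834548902312873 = -0.00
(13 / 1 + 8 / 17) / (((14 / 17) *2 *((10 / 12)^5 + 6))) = 445176 / 348467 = 1.28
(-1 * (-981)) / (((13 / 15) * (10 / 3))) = 8829 / 26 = 339.58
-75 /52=-1.44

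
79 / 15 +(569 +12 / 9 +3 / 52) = 149671 / 260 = 575.66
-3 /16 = -0.19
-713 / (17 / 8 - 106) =5704 / 831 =6.86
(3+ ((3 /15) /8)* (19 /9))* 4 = 12.21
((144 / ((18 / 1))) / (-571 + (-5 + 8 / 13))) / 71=-13 / 66385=-0.00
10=10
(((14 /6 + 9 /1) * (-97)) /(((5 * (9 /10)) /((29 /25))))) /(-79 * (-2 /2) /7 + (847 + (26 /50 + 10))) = -1338988 /4105107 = -0.33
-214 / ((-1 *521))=214 / 521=0.41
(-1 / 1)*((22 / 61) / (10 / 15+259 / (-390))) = -8580 / 61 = -140.66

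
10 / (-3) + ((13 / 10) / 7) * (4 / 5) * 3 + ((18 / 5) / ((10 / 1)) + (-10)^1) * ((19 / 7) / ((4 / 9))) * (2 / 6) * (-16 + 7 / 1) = 72967 / 420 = 173.73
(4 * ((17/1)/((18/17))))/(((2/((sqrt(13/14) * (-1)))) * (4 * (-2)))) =289 * sqrt(182)/1008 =3.87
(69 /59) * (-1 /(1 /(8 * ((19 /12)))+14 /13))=-1.01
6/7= 0.86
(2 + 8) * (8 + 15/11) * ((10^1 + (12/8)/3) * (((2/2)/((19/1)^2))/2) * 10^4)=54075000/3971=13617.48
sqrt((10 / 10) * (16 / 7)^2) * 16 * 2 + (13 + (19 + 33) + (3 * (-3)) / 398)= 384803 / 2786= 138.12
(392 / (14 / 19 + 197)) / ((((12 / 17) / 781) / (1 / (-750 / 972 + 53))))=78527988 / 1869881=42.00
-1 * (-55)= 55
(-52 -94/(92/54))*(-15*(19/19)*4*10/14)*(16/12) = 6124.22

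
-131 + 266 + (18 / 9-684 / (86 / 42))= -8473 / 43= -197.05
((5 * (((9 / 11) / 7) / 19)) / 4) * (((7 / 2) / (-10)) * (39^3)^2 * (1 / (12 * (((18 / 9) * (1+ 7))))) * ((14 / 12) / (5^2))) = -24631206327 / 10700800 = -2301.81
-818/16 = -409/8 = -51.12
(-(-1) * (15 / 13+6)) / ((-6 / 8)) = -124 / 13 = -9.54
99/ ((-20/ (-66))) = 3267/ 10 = 326.70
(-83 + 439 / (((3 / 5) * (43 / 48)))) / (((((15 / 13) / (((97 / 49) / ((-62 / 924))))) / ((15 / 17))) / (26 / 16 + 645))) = -970256572857 / 90644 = -10704035.27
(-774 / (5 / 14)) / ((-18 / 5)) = 602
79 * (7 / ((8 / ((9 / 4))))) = 4977 / 32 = 155.53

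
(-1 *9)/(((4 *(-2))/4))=4.50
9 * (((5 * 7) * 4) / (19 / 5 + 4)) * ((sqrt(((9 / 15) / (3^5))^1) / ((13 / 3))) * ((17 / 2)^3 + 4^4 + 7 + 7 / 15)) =737177 * sqrt(5) / 1014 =1625.62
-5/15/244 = -1/732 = -0.00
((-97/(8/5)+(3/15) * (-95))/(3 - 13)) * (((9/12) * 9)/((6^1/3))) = 17199/640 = 26.87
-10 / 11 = -0.91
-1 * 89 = -89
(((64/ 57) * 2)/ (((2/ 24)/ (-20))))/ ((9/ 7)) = -71680/ 171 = -419.18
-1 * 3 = -3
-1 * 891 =-891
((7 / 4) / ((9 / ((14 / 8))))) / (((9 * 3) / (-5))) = -245 / 3888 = -0.06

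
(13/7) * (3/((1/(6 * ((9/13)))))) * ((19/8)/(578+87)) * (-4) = -81/245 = -0.33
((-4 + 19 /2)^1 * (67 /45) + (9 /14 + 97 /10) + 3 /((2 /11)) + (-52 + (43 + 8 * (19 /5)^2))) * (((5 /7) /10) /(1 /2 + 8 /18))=10.71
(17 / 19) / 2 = 17 / 38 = 0.45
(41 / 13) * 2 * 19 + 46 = 2156 / 13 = 165.85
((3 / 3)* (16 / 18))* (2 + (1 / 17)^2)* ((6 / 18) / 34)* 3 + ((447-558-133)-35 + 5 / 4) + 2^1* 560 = 49658779 / 58956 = 842.30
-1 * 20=-20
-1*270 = -270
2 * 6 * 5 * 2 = 120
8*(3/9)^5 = 8/243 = 0.03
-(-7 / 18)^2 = -0.15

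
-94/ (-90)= 47/ 45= 1.04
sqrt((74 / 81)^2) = 0.91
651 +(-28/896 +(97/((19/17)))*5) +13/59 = 38926015/35872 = 1085.14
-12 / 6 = -2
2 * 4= 8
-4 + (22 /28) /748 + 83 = 75209 /952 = 79.00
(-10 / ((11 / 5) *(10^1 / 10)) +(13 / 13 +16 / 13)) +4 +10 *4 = 41.69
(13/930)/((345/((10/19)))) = 13/609615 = 0.00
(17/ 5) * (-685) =-2329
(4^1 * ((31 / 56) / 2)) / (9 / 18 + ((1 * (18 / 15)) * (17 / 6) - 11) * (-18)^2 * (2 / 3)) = -155 / 229754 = -0.00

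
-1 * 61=-61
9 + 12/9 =10.33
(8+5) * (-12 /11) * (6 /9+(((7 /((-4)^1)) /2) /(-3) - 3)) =637 /22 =28.95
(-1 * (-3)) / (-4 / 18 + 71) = 27 / 637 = 0.04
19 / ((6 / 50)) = 158.33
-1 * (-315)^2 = -99225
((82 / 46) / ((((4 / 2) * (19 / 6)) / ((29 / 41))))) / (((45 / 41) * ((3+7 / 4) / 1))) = 4756 / 124545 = 0.04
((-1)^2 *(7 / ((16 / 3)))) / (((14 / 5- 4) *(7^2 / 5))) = -25 / 224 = -0.11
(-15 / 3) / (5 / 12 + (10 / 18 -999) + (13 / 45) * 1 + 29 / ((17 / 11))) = 15300 / 2995661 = 0.01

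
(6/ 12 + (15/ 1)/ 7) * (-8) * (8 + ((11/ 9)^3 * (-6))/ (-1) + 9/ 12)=-708661/ 1701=-416.61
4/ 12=0.33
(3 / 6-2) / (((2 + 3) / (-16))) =24 / 5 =4.80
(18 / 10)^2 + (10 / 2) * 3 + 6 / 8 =1899 / 100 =18.99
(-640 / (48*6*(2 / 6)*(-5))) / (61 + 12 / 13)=52 / 2415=0.02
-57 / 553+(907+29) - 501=240498 / 553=434.90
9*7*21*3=3969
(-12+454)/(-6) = -221/3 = -73.67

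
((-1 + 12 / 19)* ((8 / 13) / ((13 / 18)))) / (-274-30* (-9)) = 252 / 3211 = 0.08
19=19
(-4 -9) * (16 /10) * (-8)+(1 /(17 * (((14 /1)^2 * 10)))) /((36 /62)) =19960019 /119952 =166.40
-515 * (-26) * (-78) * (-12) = 12533040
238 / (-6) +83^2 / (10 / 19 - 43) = -162902 / 807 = -201.86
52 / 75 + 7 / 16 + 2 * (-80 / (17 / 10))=-1896931 / 20400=-92.99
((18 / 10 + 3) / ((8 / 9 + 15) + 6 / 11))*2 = 4752 / 8135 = 0.58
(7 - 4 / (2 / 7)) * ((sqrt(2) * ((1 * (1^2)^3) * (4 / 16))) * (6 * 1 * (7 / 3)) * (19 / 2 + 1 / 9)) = -8477 * sqrt(2) / 36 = -333.01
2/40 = 1/20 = 0.05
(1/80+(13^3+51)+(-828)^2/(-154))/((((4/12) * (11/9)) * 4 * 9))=-40726809/271040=-150.26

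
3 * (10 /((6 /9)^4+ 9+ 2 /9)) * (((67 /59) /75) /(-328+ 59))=-10854 /60547865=-0.00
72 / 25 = 2.88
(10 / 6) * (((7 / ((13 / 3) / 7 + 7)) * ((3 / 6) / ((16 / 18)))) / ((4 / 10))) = 2205 / 1024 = 2.15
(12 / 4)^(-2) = 1 / 9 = 0.11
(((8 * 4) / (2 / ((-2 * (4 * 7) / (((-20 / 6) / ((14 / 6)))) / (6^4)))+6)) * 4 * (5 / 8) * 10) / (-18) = -0.62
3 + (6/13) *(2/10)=201/65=3.09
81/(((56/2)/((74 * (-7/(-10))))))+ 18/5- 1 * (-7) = 3209/20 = 160.45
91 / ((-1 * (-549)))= 91 / 549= 0.17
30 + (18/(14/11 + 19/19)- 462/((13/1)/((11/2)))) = -51201/325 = -157.54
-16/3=-5.33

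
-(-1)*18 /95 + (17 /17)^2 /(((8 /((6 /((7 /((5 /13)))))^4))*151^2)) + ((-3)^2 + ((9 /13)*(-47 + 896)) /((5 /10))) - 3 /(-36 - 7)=7567557476774551404 /6387214846333685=1184.80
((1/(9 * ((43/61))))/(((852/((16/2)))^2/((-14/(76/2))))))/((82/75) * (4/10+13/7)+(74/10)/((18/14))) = -1494500/2400387725007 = -0.00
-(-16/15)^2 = -256/225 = -1.14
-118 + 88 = -30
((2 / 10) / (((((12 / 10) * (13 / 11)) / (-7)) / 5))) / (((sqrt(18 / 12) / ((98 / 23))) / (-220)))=4150300 * sqrt(6) / 2691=3777.82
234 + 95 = 329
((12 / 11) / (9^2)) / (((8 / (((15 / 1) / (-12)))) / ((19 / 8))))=-95 / 19008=-0.00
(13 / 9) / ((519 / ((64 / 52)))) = 16 / 4671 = 0.00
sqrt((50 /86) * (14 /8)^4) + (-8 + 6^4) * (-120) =-154560 + 245 * sqrt(43) /688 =-154557.66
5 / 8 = 0.62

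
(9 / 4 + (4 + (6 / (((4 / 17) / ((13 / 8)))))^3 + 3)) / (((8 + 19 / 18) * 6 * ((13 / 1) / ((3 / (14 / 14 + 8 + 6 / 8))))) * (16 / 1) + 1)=874416405 / 451342336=1.94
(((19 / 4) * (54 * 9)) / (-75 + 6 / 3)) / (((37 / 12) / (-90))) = 2493180 / 2701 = 923.06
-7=-7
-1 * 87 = -87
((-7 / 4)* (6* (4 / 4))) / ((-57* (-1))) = -7 / 38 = -0.18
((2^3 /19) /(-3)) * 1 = -8 /57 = -0.14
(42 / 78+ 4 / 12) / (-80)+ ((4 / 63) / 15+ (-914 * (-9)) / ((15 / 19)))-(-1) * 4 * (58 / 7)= 1027294913 / 98280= 10452.74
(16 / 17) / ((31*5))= 16 / 2635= 0.01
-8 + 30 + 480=502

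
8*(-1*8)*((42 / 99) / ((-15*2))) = 448 / 495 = 0.91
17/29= 0.59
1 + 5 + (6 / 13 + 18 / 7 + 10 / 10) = 913 / 91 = 10.03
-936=-936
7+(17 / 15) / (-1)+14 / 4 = 281 / 30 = 9.37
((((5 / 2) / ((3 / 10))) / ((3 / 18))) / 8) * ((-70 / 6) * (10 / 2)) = -4375 / 12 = -364.58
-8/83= -0.10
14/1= 14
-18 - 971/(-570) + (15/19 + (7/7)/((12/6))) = -4277/285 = -15.01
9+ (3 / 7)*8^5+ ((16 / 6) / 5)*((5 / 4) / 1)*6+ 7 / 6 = 14057.60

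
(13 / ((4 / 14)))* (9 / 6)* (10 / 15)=91 / 2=45.50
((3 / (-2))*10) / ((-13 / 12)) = 180 / 13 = 13.85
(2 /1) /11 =2 /11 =0.18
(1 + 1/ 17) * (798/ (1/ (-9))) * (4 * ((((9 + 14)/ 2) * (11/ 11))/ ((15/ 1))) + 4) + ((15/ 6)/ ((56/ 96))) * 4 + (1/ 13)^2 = -5401926221/ 100555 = -53721.11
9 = 9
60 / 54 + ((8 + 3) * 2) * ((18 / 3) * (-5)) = -5930 / 9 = -658.89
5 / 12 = 0.42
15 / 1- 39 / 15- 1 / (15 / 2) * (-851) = 1888 / 15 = 125.87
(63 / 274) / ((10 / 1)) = 63 / 2740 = 0.02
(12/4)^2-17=-8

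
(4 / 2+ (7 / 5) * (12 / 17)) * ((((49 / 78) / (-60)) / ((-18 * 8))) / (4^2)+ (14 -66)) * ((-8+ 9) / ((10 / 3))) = -71209076657 / 1527552000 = -46.62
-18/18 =-1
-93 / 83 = -1.12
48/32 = 3/2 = 1.50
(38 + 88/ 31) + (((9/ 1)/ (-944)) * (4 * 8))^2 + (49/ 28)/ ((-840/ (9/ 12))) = 2826765689/ 69063040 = 40.93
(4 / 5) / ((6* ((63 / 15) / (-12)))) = -8 / 21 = -0.38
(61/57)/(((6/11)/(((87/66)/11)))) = 1769/7524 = 0.24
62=62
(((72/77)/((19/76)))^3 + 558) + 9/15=1394536029/2282665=610.92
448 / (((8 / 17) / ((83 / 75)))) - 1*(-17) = 80291 / 75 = 1070.55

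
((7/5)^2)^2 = 3.84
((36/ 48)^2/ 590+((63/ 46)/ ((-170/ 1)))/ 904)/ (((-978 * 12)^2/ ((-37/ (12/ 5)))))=-0.00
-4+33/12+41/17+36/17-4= -49/68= -0.72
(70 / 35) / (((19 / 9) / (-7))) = -126 / 19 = -6.63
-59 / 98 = -0.60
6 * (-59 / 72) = -59 / 12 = -4.92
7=7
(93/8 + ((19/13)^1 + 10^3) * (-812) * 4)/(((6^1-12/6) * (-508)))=1600.76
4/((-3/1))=-4/3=-1.33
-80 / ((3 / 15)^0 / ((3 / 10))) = -24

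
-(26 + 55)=-81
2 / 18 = 1 / 9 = 0.11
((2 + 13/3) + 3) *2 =56/3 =18.67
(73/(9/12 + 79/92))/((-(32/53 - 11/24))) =-2135688/6845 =-312.01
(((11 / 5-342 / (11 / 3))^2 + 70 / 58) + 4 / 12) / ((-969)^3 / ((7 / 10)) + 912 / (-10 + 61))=-259805845243 / 40706604547321350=-0.00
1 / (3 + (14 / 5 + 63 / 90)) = 2 / 13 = 0.15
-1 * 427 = -427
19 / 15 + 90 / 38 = 1036 / 285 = 3.64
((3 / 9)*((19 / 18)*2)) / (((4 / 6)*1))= 19 / 18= 1.06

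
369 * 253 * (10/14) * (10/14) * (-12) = -28007100/49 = -571573.47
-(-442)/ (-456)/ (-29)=221/ 6612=0.03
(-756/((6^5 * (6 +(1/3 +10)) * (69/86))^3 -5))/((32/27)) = -405724221/673039423477392472328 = -0.00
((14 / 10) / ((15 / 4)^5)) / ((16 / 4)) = 1792 / 3796875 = 0.00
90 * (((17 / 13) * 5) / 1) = 588.46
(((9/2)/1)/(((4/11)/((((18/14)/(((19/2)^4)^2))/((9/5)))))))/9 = 1760/118884941287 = 0.00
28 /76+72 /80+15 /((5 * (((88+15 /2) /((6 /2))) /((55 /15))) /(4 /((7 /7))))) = 96191 /36290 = 2.65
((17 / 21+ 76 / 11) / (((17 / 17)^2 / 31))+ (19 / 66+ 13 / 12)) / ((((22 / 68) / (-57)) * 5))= -71821957 / 8470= -8479.57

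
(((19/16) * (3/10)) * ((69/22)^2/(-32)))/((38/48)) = -42849/309760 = -0.14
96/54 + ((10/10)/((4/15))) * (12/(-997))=15547/8973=1.73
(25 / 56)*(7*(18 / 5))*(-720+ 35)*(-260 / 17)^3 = 135445050000 / 4913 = 27568705.48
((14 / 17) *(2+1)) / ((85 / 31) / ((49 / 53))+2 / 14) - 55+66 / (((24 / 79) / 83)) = 962086285 / 53516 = 17977.54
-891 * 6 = -5346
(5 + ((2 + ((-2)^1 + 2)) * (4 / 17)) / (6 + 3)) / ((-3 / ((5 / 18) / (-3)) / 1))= 3865 / 24786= 0.16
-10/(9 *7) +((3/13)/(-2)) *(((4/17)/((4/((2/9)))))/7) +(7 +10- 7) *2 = 276247/13923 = 19.84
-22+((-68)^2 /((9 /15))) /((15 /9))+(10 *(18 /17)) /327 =8527566 /1853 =4602.03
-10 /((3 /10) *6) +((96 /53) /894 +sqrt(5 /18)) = -394706 /71073 +sqrt(10) /6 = -5.03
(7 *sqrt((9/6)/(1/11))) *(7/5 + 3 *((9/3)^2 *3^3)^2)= 5037061.42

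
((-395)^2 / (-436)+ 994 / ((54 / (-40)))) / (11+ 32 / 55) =-708419525 / 7498764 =-94.47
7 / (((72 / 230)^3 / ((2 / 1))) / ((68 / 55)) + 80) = 36196825 / 413742152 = 0.09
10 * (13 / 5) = 26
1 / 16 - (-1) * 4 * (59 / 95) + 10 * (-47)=-467.45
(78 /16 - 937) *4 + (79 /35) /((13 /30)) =-677639 /182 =-3723.29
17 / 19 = 0.89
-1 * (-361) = 361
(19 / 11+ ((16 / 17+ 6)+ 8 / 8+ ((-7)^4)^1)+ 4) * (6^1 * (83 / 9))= 74956138 / 561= 133611.65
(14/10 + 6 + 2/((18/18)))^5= 229345007/3125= 73390.40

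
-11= -11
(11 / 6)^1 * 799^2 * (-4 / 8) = -7022411 / 12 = -585200.92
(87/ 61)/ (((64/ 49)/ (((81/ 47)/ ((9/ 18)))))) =345303/ 91744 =3.76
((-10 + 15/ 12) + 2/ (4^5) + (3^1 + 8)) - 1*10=-3967/ 512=-7.75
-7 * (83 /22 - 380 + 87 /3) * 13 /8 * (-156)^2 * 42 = 44407508418 /11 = 4037046219.82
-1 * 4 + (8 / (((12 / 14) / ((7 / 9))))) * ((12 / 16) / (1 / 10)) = 454 / 9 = 50.44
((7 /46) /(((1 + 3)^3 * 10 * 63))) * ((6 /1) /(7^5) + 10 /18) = 84089 /40078644480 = 0.00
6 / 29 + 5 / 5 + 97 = 2848 / 29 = 98.21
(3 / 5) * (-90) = -54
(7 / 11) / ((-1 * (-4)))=7 / 44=0.16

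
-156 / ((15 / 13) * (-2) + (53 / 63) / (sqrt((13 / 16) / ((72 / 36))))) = 6771492 * sqrt(26) / 600889 + 60368490 / 600889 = 157.93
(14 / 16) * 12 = 21 / 2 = 10.50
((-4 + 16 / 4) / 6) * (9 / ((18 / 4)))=0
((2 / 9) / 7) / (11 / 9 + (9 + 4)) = 1 / 448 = 0.00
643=643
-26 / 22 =-13 / 11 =-1.18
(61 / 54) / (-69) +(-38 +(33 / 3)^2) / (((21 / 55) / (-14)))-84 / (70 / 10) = -11384233 / 3726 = -3055.35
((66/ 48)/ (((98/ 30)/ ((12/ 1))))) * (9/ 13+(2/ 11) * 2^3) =10.84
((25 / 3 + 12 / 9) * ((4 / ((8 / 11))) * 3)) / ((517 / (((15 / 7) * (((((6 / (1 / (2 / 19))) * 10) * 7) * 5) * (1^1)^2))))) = 146.14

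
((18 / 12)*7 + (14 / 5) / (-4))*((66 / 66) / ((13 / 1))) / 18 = 49 / 1170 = 0.04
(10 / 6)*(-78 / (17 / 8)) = -61.18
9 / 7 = 1.29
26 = 26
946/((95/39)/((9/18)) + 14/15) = 92235/566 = 162.96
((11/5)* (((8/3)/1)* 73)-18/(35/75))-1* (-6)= 41548/105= 395.70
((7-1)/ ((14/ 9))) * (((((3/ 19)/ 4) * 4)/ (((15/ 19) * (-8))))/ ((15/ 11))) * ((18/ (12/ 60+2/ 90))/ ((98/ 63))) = -72171/ 19600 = -3.68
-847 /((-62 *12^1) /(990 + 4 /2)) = 3388 /3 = 1129.33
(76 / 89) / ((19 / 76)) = 304 / 89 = 3.42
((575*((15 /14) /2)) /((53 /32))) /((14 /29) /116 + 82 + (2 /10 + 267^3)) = 580290000 /59388938803957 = 0.00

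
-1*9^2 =-81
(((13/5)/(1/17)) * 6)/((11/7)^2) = 64974/605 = 107.40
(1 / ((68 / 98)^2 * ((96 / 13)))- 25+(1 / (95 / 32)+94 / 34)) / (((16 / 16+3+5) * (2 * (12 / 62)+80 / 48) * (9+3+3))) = -7065024403 / 90614678400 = -0.08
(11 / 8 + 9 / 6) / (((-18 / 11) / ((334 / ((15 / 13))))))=-549263 / 1080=-508.58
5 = 5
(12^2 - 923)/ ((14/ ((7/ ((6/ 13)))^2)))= -12799.40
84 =84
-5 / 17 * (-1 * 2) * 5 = 50 / 17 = 2.94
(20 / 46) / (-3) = -10 / 69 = -0.14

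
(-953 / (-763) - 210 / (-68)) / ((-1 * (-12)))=112517 / 311304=0.36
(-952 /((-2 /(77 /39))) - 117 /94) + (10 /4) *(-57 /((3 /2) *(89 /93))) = 273835415 /326274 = 839.28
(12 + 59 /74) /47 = 947 /3478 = 0.27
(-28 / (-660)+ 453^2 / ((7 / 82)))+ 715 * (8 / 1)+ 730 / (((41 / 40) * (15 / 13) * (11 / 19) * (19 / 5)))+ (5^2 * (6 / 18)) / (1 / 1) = 38040047268 / 15785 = 2409885.79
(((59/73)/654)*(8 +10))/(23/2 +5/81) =28674/14903461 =0.00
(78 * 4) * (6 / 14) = 936 / 7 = 133.71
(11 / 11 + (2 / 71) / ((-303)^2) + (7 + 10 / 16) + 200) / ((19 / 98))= 533084460643 / 495401364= 1076.07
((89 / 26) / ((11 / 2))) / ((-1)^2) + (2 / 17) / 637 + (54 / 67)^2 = 680250755 / 534725191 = 1.27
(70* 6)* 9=3780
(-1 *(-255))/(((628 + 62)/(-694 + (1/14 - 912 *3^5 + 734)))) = -52735071/644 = -81886.76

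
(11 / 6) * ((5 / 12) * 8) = 55 / 9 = 6.11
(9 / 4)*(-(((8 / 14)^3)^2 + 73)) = -77332257 / 470596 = -164.33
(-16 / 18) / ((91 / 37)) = -296 / 819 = -0.36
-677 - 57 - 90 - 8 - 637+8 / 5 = -7337 / 5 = -1467.40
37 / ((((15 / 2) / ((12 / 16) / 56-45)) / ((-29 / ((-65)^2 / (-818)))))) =-1474120663 / 1183000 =-1246.09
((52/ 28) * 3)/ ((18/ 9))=39/ 14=2.79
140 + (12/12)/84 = 11761/84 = 140.01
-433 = -433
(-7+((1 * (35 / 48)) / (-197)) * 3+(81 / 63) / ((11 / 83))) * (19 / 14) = 12405499 / 3397856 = 3.65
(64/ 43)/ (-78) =-32/ 1677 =-0.02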